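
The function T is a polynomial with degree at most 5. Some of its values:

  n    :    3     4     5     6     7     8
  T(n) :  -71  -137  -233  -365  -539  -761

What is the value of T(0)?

7

First differences: -66, -96, -132, -174, -222. Second differences: -30, -36, -42, -48. Third differences: -6, -6, -6.
Level-3 differences are constant, so T has degree 3.
Fitting a degree-3 polynomial gives T(n) = -n³ - 3n² - 8n + 7.
Then T(0) = 7.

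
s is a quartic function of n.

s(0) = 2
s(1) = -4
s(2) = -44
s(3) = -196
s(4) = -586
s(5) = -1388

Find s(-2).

-16

First differences: -6, -40, -152, -390, -802. Second differences: -34, -112, -238, -412. Third differences: -78, -126, -174. Fourth differences: -48, -48.
Level-4 differences are constant, so s has degree 4.
Fitting a degree-4 polynomial gives s(n) = -2n^4 - n³ - 3n + 2.
Then s(-2) = -16.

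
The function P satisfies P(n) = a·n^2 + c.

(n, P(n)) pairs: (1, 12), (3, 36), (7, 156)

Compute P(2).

21

From P(1) = 12 and P(3) = 36: 1a + c = 12 and 9a + c = 36.
Subtracting: 8a = 24, so a = 3; then c = 12 − 3·1 = 9.
So P(n) = 3n² + 9, and P(2) = 21.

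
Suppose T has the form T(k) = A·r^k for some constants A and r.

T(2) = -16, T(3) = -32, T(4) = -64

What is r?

Consecutive ratio: -32/(-16) = 2, and -64/(-32) = 2, so r = 2.
Then A·2^2 = -16 gives A = -4, and T(k) = -4·2^k.

2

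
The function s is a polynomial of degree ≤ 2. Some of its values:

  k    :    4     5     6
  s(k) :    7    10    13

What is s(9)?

Write s(k) = ak² + bk + c; the 3 given values yield a linear system in the 3 coefficients.
Solving, the leading coefficient vanishes, and s(k) = 3k - 5.
Then s(9) = 22.

22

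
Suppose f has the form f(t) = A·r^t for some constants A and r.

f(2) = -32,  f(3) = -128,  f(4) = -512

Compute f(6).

-8192

Consecutive ratio: -128/(-32) = 4, and -512/(-128) = 4, so r = 4.
Then A·4^2 = -32 gives A = -2, and f(t) = -2·4^t.
f(6) = -2·4^6 = -8192.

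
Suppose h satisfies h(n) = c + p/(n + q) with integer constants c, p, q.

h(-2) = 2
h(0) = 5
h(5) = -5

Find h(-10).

(h(n) − c)(n + q) = p for each data point; the three points give a linear system in c and q, then p follows.
Solving: c = -1, q = -2, p = -12, so h(n) = -1 − 12/(n − 2).
Then h(-10) = -1 − 12/(-12) = 0.

0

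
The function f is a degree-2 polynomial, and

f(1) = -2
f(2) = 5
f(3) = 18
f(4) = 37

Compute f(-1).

2

First differences: 7, 13, 19. Second differences: 6, 6.
Level-2 differences are constant, so f has degree 2.
Fitting a degree-2 polynomial gives f(t) = 3t² - 2t - 3.
Then f(-1) = 2.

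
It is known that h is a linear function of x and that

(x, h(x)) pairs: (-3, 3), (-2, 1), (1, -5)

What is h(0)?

Write h(x) = ax + b; the 3 given values yield a linear system in the 2 coefficients.
Solving, h(x) = -2x - 3.
The constant term is h(0) = -3.

-3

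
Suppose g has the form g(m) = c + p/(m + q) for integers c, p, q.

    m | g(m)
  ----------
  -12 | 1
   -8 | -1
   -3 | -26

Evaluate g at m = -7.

(g(m) − c)(m + q) = p for each data point; the three points give a linear system in c and q, then p follows.
Solving: c = 4, q = 2, p = 30, so g(m) = 4 + 30/(m + 2).
Then g(-7) = 4 + 30/(-5) = -2.

-2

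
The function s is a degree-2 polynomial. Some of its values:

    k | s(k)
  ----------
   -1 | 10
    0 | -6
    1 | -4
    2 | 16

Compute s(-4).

First differences: -16, 2, 20. Second differences: 18, 18.
Level-2 differences are constant, so s has degree 2.
Fitting a degree-2 polynomial gives s(k) = 9k² - 7k - 6.
Then s(-4) = 166.

166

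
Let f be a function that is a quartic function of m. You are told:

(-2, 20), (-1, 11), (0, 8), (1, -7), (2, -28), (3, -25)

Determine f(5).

First differences: -9, -3, -15, -21, 3. Second differences: 6, -12, -6, 24. Third differences: -18, 6, 30. Fourth differences: 24, 24.
Level-4 differences are constant, so f has degree 4.
Fitting a degree-4 polynomial gives f(m) = m^4 - m³ - 7m² - 8m + 8.
Then f(5) = 293.

293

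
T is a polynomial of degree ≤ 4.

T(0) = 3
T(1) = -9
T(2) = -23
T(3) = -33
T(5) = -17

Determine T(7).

87

Write T(k) = ak^4 + bk³ + ck² + dk + e; the 5 given values yield a linear system in the 5 coefficients.
Solving, the leading coefficient vanishes, and T(k) = k³ - 4k² - 9k + 3.
Then T(7) = 87.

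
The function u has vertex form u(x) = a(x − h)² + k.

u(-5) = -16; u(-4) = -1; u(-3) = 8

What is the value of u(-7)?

First differences 15, 9; second difference -6 = 2a, so a = -3.
Expanding, the x-coefficient is −2ah = 6h; matching it to the data gives h = -2, and then k = 11.
So u(x) = -3(x + 2)² + 11.
u(-7) = -3·(-5)² + 11 = -64.

-64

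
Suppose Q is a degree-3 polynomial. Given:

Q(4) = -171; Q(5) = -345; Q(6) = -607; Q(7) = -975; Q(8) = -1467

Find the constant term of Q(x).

Write Q(x) = ax³ + bx² + cx + d; the 5 given values yield a linear system in the 4 coefficients.
Solving, Q(x) = -3x³ + x² + 5.
The constant term is Q(0) = 5.

5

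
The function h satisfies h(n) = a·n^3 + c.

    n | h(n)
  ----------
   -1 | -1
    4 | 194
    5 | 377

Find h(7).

From h(-1) = -1 and h(4) = 194: -1a + c = -1 and 64a + c = 194.
Subtracting: 65a = 195, so a = 3; then c = -1 − 3·(-1) = 2.
So h(n) = 3n³ + 2, and h(7) = 1031.

1031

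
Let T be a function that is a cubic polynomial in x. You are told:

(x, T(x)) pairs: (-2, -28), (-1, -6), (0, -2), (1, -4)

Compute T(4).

74

Write T(x) = ax³ + bx² + cx + d; the 4 given values yield a linear system in the 4 coefficients.
Solving, T(x) = 2x³ - 3x² - x - 2.
Then T(4) = 74.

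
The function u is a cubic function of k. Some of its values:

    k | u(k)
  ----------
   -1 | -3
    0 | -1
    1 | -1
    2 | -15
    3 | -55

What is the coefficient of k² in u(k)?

-1

First differences: 2, 0, -14, -40. Second differences: -2, -14, -26. Third differences: -12, -12.
Level-3 differences are constant, so u has degree 3.
Fitting a degree-3 polynomial gives u(k) = -2k³ - k² + 3k - 1.
The coefficient of k² is -1.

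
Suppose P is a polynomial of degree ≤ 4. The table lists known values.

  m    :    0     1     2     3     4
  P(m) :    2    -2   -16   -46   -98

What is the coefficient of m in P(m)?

Write P(m) = am^4 + bm³ + cm² + dm + e; the 5 given values yield a linear system in the 5 coefficients.
Solving, the leading coefficient vanishes, and P(m) = -m³ - 2m² - m + 2.
The coefficient of m is -1.

-1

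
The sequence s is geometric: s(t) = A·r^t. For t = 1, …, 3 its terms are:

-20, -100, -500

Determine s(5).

-12500

Consecutive ratio: -100/(-20) = 5, and -500/(-100) = 5, so r = 5.
Then A·5^1 = -20 gives A = -4, and s(t) = -4·5^t.
s(5) = -4·5^5 = -12500.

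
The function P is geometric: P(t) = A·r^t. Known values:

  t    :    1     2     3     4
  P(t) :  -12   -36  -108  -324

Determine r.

3

Consecutive ratio: -36/(-12) = 3, and -108/(-36) = 3, so r = 3.
Then A·3^1 = -12 gives A = -4, and P(t) = -4·3^t.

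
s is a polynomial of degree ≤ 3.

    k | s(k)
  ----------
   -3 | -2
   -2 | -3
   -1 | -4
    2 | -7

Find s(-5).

Write s(k) = ak³ + bk² + ck + d; the 4 given values yield a linear system in the 4 coefficients.
Solving, the top 2 coefficients vanish, and s(k) = -k - 5.
Then s(-5) = 0.

0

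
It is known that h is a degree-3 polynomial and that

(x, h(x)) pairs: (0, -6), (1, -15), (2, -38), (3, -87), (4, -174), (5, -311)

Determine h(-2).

Write h(x) = ax³ + bx² + cx + d; the 6 given values yield a linear system in the 4 coefficients.
Solving, h(x) = -2x³ - x² - 6x - 6.
Then h(-2) = 18.

18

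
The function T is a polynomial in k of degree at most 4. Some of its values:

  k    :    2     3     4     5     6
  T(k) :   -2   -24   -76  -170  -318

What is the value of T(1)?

First differences: -22, -52, -94, -148. Second differences: -30, -42, -54. Third differences: -12, -12.
Level-3 differences are constant, so T has degree 3.
Fitting a degree-3 polynomial gives T(k) = -2k³ + 3k² + k.
Then T(1) = 2.

2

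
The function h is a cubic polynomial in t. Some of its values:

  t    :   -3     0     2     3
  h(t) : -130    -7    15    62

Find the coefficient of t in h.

Write h(t) = at³ + bt² + ct + d; the 4 given values yield a linear system in the 4 coefficients.
Solving, h(t) = 3t³ - 3t² + 5t - 7.
The coefficient of t is 5.

5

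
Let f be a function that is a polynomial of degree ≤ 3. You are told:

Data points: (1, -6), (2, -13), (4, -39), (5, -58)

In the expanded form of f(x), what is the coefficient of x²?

-2

Write f(x) = ax³ + bx² + cx + d; the 4 given values yield a linear system in the 4 coefficients.
Solving, the leading coefficient vanishes, and f(x) = -2x² - x - 3.
The coefficient of x² is -2.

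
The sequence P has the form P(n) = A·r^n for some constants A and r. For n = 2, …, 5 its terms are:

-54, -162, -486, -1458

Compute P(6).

-4374

Consecutive ratio: -162/(-54) = 3, and -486/(-162) = 3, so r = 3.
Then A·3^2 = -54 gives A = -6, and P(n) = -6·3^n.
P(6) = -6·3^6 = -4374.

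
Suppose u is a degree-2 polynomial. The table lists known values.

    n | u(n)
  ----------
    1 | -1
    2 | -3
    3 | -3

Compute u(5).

Write u(n) = an² + bn + c; the 3 given values yield a linear system in the 3 coefficients.
Solving, u(n) = n² - 5n + 3.
Then u(5) = 3.

3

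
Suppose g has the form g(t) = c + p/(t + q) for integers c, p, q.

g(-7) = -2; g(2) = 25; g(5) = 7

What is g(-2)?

(g(t) − c)(t + q) = p for each data point; the three points give a linear system in c and q, then p follows.
Solving: c = 1, q = -1, p = 24, so g(t) = 1 + 24/(t − 1).
Then g(-2) = 1 + 24/(-3) = -7.

-7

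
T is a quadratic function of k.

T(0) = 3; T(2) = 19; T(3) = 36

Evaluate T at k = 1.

8

Write T(k) = ak² + bk + c; the 3 given values yield a linear system in the 3 coefficients.
Solving, T(k) = 3k² + 2k + 3.
Then T(1) = 8.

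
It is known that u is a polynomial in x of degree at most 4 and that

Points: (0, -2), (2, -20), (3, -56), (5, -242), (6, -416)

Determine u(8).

Write u(x) = ax^4 + bx³ + cx² + dx + e; the 5 given values yield a linear system in the 5 coefficients.
Solving, the leading coefficient vanishes, and u(x) = -2x³ + x² - 3x - 2.
Then u(8) = -986.

-986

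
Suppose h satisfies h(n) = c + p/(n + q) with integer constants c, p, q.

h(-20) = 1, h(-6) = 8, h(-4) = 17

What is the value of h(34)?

(h(n) − c)(n + q) = p for each data point; the three points give a linear system in c and q, then p follows.
Solving: c = -1, q = 2, p = -36, so h(n) = -1 − 36/(n + 2).
Then h(34) = -1 − 36/36 = -2.

-2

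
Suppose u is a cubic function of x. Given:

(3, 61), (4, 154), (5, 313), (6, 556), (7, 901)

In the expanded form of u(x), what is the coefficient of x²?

First differences: 93, 159, 243, 345. Second differences: 66, 84, 102. Third differences: 18, 18.
Level-3 differences are constant, so u has degree 3.
Fitting a degree-3 polynomial gives u(x) = 3x³ - 3x² + 3x - 2.
The coefficient of x² is -3.

-3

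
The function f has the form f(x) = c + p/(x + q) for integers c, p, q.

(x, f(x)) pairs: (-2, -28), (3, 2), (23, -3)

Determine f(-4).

-12

(f(x) − c)(x + q) = p for each data point; the three points give a linear system in c and q, then p follows.
Solving: c = -4, q = 1, p = 24, so f(x) = -4 + 24/(x + 1).
Then f(-4) = -4 + 24/(-3) = -12.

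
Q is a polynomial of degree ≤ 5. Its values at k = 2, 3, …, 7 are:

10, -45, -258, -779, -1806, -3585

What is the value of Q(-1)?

Write Q(k) = ak^5 + bk^4 + ck³ + dk² + ek + p; the 6 given values yield a linear system in the 6 coefficients.
Solving, the leading coefficient vanishes, and Q(k) = -2k^4 + 3k³ + 4k² - 2k + 6.
Then Q(-1) = 7.

7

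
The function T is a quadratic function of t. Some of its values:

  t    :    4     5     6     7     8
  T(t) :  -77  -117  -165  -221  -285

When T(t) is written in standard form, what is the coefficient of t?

First differences: -40, -48, -56, -64. Second differences: -8, -8, -8.
Level-2 differences are constant, so T has degree 2.
Fitting a degree-2 polynomial gives T(t) = -4t² - 4t + 3.
The coefficient of t is -4.

-4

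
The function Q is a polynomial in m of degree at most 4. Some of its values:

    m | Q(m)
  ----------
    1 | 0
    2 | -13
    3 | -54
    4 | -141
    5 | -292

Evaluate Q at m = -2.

51

First differences: -13, -41, -87, -151. Second differences: -28, -46, -64. Third differences: -18, -18.
Level-3 differences are constant, so Q has degree 3.
Fitting a degree-3 polynomial gives Q(m) = -3m³ + 4m² - 4m + 3.
Then Q(-2) = 51.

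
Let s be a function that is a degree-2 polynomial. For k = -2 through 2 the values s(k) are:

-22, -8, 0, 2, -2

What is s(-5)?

First differences: 14, 8, 2, -4. Second differences: -6, -6, -6.
Level-2 differences are constant, so s has degree 2.
Fitting a degree-2 polynomial gives s(k) = -3k² + 5k.
Then s(-5) = -100.

-100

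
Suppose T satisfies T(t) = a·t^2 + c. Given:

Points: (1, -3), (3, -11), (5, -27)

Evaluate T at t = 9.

From T(1) = -3 and T(3) = -11: 1a + c = -3 and 9a + c = -11.
Subtracting: 8a = -8, so a = -1; then c = -3 − (-1)·1 = -2.
So T(t) = -1t² − 2, and T(9) = -83.

-83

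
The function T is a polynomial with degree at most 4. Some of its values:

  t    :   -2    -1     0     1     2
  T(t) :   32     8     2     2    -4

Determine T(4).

-82

First differences: -24, -6, 0, -6. Second differences: 18, 6, -6. Third differences: -12, -12.
Level-3 differences are constant, so T has degree 3.
Fitting a degree-3 polynomial gives T(t) = -2t³ + 3t² - t + 2.
Then T(4) = -82.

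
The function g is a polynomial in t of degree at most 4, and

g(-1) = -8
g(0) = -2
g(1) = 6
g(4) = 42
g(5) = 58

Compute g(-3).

-14

Write g(t) = at^4 + bt³ + ct² + dt + e; the 5 given values yield a linear system in the 5 coefficients.
Solving, the top 2 coefficients vanish, and g(t) = t² + 7t - 2.
Then g(-3) = -14.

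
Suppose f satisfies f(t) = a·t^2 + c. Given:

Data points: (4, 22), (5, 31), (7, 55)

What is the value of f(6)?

42

From f(4) = 22 and f(5) = 31: 16a + c = 22 and 25a + c = 31.
Subtracting: 9a = 9, so a = 1; then c = 22 − 1·16 = 6.
So f(t) = 1t² + 6, and f(6) = 42.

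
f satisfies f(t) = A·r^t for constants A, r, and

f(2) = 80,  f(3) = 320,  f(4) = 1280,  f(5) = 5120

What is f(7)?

81920

Consecutive ratio: 320/80 = 4, and 1280/320 = 4, so r = 4.
Then A·4^2 = 80 gives A = 5, and f(t) = 5·4^t.
f(7) = 5·4^7 = 81920.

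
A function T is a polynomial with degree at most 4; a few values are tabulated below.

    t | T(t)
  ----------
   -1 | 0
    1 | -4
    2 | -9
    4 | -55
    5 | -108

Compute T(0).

-3

Write T(t) = at^4 + bt³ + ct² + dt + e; the 5 given values yield a linear system in the 5 coefficients.
Solving, the leading coefficient vanishes, and T(t) = -t³ + t² - t - 3.
Then T(0) = -3.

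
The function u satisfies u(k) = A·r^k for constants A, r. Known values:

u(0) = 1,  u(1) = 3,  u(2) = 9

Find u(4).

81

Consecutive ratio: 3/1 = 3, and 9/3 = 3, so r = 3.
Then A·3^0 = 1 gives A = 1, and u(k) = 1·3^k.
u(4) = 1·3^4 = 81.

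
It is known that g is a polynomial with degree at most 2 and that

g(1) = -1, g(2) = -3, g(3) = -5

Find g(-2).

5

First differences: -2, -2.
Level-1 differences are constant, so g has degree 1.
Fitting a degree-1 polynomial gives g(m) = -2m + 1.
Then g(-2) = 5.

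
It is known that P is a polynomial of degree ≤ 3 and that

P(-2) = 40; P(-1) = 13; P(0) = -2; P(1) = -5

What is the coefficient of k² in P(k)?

Write P(k) = ak³ + bk² + ck + d; the 4 given values yield a linear system in the 4 coefficients.
Solving, the leading coefficient vanishes, and P(k) = 6k² - 9k - 2.
The coefficient of k² is 6.

6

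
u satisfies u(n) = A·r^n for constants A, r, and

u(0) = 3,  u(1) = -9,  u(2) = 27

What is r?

Consecutive ratio: -9/3 = -3, and 27/(-9) = -3, so r = -3.
Then A·(-3)^0 = 3 gives A = 3, and u(n) = 3·(-3)^n.

-3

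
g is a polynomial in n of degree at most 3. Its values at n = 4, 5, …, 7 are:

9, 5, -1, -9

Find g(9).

-31

First differences: -4, -6, -8. Second differences: -2, -2.
Level-2 differences are constant, so g has degree 2.
Fitting a degree-2 polynomial gives g(n) = -n² + 5n + 5.
Then g(9) = -31.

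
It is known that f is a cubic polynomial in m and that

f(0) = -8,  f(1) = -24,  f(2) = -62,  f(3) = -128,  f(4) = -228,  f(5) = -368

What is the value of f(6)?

-554

Write f(m) = am³ + bm² + cm + d; the 6 given values yield a linear system in the 4 coefficients.
Solving, f(m) = -m³ - 8m² - 7m - 8.
Then f(6) = -554.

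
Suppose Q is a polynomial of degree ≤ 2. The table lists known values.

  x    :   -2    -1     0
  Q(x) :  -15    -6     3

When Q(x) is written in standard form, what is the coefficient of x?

9

First differences: 9, 9.
Level-1 differences are constant, so Q has degree 1.
Fitting a degree-1 polynomial gives Q(x) = 9x + 3.
The coefficient of x is 9.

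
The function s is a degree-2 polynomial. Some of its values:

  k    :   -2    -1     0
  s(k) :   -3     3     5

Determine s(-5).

Write s(k) = ak² + bk + c; the 3 given values yield a linear system in the 3 coefficients.
Solving, s(k) = -2k² + 5.
Then s(-5) = -45.

-45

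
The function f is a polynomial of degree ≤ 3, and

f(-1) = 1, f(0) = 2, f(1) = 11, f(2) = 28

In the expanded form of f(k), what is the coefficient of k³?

0

Write f(k) = ak³ + bk² + ck + d; the 4 given values yield a linear system in the 4 coefficients.
Solving, the leading coefficient vanishes, and f(k) = 4k² + 5k + 2.
The coefficient of k³ is 0.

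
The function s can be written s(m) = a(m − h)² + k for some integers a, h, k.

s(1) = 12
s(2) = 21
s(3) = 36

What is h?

0

First differences 9, 15; second difference 6 = 2a, so a = 3.
Expanding, the m-coefficient is −2ah = -6h; matching it to the data gives h = 0, and then k = 9.
So s(m) = 3(m + 0)² + 9.
Hence h = 0.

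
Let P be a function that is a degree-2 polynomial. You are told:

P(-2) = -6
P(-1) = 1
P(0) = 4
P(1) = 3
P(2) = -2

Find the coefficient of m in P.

First differences: 7, 3, -1, -5. Second differences: -4, -4, -4.
Level-2 differences are constant, so P has degree 2.
Fitting a degree-2 polynomial gives P(m) = -2m² + m + 4.
The coefficient of m is 1.

1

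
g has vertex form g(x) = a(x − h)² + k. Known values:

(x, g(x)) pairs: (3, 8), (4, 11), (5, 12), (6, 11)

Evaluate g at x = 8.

First differences 3, 1, -1; second difference -2 = 2a, so a = -1.
Expanding, the x-coefficient is −2ah = 2h; matching it to the data gives h = 5, and then k = 12.
So g(x) = -1(x − 5)² + 12.
g(8) = -1·3² + 12 = 3.

3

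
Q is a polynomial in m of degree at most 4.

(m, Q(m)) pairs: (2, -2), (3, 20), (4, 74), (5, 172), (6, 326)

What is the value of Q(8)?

850

Write Q(m) = am^4 + bm³ + cm² + dm + e; the 5 given values yield a linear system in the 5 coefficients.
Solving, the leading coefficient vanishes, and Q(m) = 2m³ - 2m² - 6m + 2.
Then Q(8) = 850.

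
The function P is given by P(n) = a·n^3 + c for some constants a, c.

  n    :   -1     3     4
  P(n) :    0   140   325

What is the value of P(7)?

From P(-1) = 0 and P(3) = 140: -1a + c = 0 and 27a + c = 140.
Subtracting: 28a = 140, so a = 5; then c = 0 − 5·(-1) = 5.
So P(n) = 5n³ + 5, and P(7) = 1720.

1720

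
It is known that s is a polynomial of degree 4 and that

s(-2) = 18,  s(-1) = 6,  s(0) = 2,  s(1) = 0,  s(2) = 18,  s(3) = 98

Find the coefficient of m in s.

First differences: -12, -4, -2, 18, 80. Second differences: 8, 2, 20, 62. Third differences: -6, 18, 42. Fourth differences: 24, 24.
Level-4 differences are constant, so s has degree 4.
Fitting a degree-4 polynomial gives s(m) = m^4 + m³ - 4m + 2.
The coefficient of m is -4.

-4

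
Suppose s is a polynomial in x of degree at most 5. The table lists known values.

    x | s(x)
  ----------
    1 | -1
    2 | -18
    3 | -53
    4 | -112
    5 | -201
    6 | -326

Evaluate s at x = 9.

-977

First differences: -17, -35, -59, -89, -125. Second differences: -18, -24, -30, -36. Third differences: -6, -6, -6.
Level-3 differences are constant, so s has degree 3.
Fitting a degree-3 polynomial gives s(x) = -x³ - 3x² - x + 4.
Then s(9) = -977.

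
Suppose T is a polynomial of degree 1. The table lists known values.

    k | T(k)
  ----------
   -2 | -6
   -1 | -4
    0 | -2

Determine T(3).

4

Write T(k) = ak + b; the 3 given values yield a linear system in the 2 coefficients.
Solving, T(k) = 2k - 2.
Then T(3) = 4.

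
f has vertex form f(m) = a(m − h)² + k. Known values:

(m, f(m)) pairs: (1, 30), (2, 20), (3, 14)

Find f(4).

12

First differences -10, -6; second difference 4 = 2a, so a = 2.
Expanding, the m-coefficient is −2ah = -4h; matching it to the data gives h = 4, and then k = 12.
So f(m) = 2(m − 4)² + 12.
f(4) = 2·0² + 12 = 12.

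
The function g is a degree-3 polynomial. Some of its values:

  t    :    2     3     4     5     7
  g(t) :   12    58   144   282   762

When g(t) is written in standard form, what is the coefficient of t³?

Write g(t) = at³ + bt² + ct + d; the 5 given values yield a linear system in the 4 coefficients.
Solving, g(t) = 2t³ + 2t² - 2t - 8.
The coefficient of t³ is 2.

2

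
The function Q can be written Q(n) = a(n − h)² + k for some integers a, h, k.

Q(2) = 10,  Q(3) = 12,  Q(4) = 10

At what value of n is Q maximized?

First differences 2, -2; second difference -4 = 2a, so a = -2.
Expanding, the n-coefficient is −2ah = 4h; matching it to the data gives h = 3, and then k = 12.
So Q(n) = -2(n − 3)² + 12.
Hence h = 3.

3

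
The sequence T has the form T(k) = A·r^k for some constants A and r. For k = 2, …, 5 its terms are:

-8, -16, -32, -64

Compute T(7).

Consecutive ratio: -16/(-8) = 2, and -32/(-16) = 2, so r = 2.
Then A·2^2 = -8 gives A = -2, and T(k) = -2·2^k.
T(7) = -2·2^7 = -256.

-256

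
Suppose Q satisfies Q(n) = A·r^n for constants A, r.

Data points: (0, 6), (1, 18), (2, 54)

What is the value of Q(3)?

162

Consecutive ratio: 18/6 = 3, and 54/18 = 3, so r = 3.
Then A·3^0 = 6 gives A = 6, and Q(n) = 6·3^n.
Q(3) = 6·3^3 = 162.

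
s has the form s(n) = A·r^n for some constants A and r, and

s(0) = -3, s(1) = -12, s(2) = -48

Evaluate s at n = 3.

Consecutive ratio: -12/(-3) = 4, and -48/(-12) = 4, so r = 4.
Then A·4^0 = -3 gives A = -3, and s(n) = -3·4^n.
s(3) = -3·4^3 = -192.

-192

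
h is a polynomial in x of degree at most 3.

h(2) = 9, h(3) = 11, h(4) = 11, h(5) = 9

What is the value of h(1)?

First differences: 2, 0, -2. Second differences: -2, -2.
Level-2 differences are constant, so h has degree 2.
Fitting a degree-2 polynomial gives h(x) = -x² + 7x - 1.
Then h(1) = 5.

5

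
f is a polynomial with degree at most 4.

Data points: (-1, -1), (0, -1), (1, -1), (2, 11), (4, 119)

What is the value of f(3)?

Write f(x) = ax^4 + bx³ + cx² + dx + e; the 5 given values yield a linear system in the 5 coefficients.
Solving, the leading coefficient vanishes, and f(x) = 2x³ - 2x - 1.
Then f(3) = 47.

47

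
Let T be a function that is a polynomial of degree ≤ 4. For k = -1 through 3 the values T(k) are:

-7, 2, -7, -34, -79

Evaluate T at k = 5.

Write T(k) = ak^4 + bk³ + ck² + dk + e; the 5 given values yield a linear system in the 5 coefficients.
Solving, the top 2 coefficients vanish, and T(k) = -9k² + 2.
Then T(5) = -223.

-223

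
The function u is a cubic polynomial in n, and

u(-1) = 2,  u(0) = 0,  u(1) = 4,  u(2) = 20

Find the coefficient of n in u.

0

Write u(n) = an³ + bn² + cn + d; the 4 given values yield a linear system in the 4 coefficients.
Solving, u(n) = n³ + 3n².
The coefficient of n is 0.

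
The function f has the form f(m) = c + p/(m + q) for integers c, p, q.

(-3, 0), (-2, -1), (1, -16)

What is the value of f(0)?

-6

(f(m) − c)(m + q) = p for each data point; the three points give a linear system in c and q, then p follows.
Solving: c = 4, q = -2, p = 20, so f(m) = 4 + 20/(m − 2).
Then f(0) = 4 + 20/(-2) = -6.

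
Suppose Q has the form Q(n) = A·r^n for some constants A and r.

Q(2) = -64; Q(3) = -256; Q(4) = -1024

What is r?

Consecutive ratio: -256/(-64) = 4, and -1024/(-256) = 4, so r = 4.
Then A·4^2 = -64 gives A = -4, and Q(n) = -4·4^n.

4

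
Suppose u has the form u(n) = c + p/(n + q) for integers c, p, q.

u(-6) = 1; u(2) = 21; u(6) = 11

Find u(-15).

(u(n) − c)(n + q) = p for each data point; the three points give a linear system in c and q, then p follows.
Solving: c = 6, q = 0, p = 30, so u(n) = 6 + 30/(n + 0).
Then u(-15) = 6 + 30/(-15) = 4.

4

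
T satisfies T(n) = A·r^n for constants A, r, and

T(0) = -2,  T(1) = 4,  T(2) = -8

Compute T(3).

Consecutive ratio: 4/(-2) = -2, and -8/4 = -2, so r = -2.
Then A·(-2)^0 = -2 gives A = -2, and T(n) = -2·(-2)^n.
T(3) = -2·(-2)^3 = 16.

16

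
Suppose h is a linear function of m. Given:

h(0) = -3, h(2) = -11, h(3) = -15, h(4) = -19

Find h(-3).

Write h(m) = am + b; the 4 given values yield a linear system in the 2 coefficients.
Solving, h(m) = -4m - 3.
Then h(-3) = 9.

9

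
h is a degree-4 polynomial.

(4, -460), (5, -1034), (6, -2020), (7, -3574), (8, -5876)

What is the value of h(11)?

-19430

Write h(x) = ax^4 + bx³ + cx² + dx + e; the 5 given values yield a linear system in the 5 coefficients.
Solving, h(x) = -x^4 - 4x³ + 5x² - 6x - 4.
Then h(11) = -19430.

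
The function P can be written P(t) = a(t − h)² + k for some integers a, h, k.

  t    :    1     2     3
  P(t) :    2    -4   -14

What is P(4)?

First differences -6, -10; second difference -4 = 2a, so a = -2.
Expanding, the t-coefficient is −2ah = 4h; matching it to the data gives h = 0, and then k = 4.
So P(t) = -2(t + 0)² + 4.
P(4) = -2·4² + 4 = -28.

-28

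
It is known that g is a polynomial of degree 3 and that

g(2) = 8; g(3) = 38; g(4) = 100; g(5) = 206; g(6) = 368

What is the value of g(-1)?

-10

First differences: 30, 62, 106, 162. Second differences: 32, 44, 56. Third differences: 12, 12.
Level-3 differences are constant, so g has degree 3.
Fitting a degree-3 polynomial gives g(n) = 2n³ - 2n² + 2n - 4.
Then g(-1) = -10.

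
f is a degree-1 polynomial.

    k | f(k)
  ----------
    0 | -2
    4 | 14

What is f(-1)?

Write f(k) = ak + b; the 2 given values yield a linear system in the 2 coefficients.
Solving, f(k) = 4k - 2.
Then f(-1) = -6.

-6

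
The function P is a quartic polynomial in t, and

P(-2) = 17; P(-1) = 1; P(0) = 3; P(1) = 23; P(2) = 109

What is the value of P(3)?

357

Write P(t) = at^4 + bt³ + ct² + dt + e; the 5 given values yield a linear system in the 5 coefficients.
Solving, P(t) = 2t^4 + 4t³ + 7t² + 7t + 3.
Then P(3) = 357.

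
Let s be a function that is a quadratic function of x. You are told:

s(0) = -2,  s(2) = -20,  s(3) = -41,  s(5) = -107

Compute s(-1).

Write s(x) = ax² + bx + c; the 4 given values yield a linear system in the 3 coefficients.
Solving, s(x) = -4x² - x - 2.
Then s(-1) = -5.

-5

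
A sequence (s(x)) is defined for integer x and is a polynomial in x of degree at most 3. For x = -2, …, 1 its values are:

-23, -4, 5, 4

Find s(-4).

-91

First differences: 19, 9, -1. Second differences: -10, -10.
Level-2 differences are constant, so s has degree 2.
Fitting a degree-2 polynomial gives s(x) = -5x² + 4x + 5.
Then s(-4) = -91.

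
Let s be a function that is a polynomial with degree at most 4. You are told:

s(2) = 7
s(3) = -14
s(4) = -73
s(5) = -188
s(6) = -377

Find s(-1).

22

First differences: -21, -59, -115, -189. Second differences: -38, -56, -74. Third differences: -18, -18.
Level-3 differences are constant, so s has degree 3.
Fitting a degree-3 polynomial gives s(m) = -3m³ + 8m² - 4m + 7.
Then s(-1) = 22.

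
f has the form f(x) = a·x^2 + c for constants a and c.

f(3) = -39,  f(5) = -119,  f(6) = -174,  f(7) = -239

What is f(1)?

1

From f(3) = -39 and f(5) = -119: 9a + c = -39 and 25a + c = -119.
Subtracting: 16a = -80, so a = -5; then c = -39 − (-5)·9 = 6.
So f(x) = -5x² + 6, and f(1) = 1.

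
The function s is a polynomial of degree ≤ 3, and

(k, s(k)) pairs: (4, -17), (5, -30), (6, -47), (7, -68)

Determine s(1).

-2

First differences: -13, -17, -21. Second differences: -4, -4.
Level-2 differences are constant, so s has degree 2.
Fitting a degree-2 polynomial gives s(k) = -2k² + 5k - 5.
Then s(1) = -2.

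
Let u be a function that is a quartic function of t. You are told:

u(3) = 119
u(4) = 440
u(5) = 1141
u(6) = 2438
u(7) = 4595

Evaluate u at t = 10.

19586

Write u(t) = at^4 + bt³ + ct² + dt + e; the 5 given values yield a linear system in the 5 coefficients.
Solving, u(t) = 2t^4 - 4t² - t - 4.
Then u(10) = 19586.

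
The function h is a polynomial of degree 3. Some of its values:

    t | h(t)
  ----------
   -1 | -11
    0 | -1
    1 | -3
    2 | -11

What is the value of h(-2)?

-39

Write h(t) = at³ + bt² + ct + d; the 4 given values yield a linear system in the 4 coefficients.
Solving, h(t) = t³ - 6t² + 3t - 1.
Then h(-2) = -39.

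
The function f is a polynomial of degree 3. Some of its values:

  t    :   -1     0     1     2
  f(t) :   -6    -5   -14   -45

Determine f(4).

Write f(t) = at³ + bt² + ct + d; the 4 given values yield a linear system in the 4 coefficients.
Solving, f(t) = -2t³ - 5t² - 2t - 5.
Then f(4) = -221.

-221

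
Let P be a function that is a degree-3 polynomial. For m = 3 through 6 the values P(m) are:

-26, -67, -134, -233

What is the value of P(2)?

-5

Write P(m) = am³ + bm² + cm + d; the 4 given values yield a linear system in the 4 coefficients.
Solving, P(m) = -m³ - m² + 3m + 1.
Then P(2) = -5.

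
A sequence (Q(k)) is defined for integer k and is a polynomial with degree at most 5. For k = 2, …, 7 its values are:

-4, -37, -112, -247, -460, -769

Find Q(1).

Write Q(k) = ak^5 + bk^4 + ck³ + dk² + ek + p; the 6 given values yield a linear system in the 6 coefficients.
Solving, the top 2 coefficients vanish, and Q(k) = -3k³ + 6k² - 6k + 8.
Then Q(1) = 5.

5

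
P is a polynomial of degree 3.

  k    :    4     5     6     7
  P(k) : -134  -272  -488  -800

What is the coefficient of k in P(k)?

Write P(k) = ak³ + bk² + ck + d; the 4 given values yield a linear system in the 4 coefficients.
Solving, P(k) = -3k³ + 6k² - 9k - 2.
The coefficient of k is -9.

-9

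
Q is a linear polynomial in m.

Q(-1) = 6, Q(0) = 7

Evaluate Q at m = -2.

5

Write Q(m) = am + b; the 2 given values yield a linear system in the 2 coefficients.
Solving, Q(m) = m + 7.
Then Q(-2) = 5.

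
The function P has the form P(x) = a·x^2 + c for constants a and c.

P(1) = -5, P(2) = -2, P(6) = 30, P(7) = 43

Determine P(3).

From P(1) = -5 and P(2) = -2: 1a + c = -5 and 4a + c = -2.
Subtracting: 3a = 3, so a = 1; then c = -5 − 1·1 = -6.
So P(x) = 1x² − 6, and P(3) = 3.

3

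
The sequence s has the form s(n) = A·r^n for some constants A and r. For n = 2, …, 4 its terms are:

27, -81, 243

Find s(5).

Consecutive ratio: -81/27 = -3, and 243/(-81) = -3, so r = -3.
Then A·(-3)^2 = 27 gives A = 3, and s(n) = 3·(-3)^n.
s(5) = 3·(-3)^5 = -729.

-729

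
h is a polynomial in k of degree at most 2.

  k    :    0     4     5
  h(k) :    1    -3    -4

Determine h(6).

Write h(k) = ak² + bk + c; the 3 given values yield a linear system in the 3 coefficients.
Solving, the leading coefficient vanishes, and h(k) = -k + 1.
Then h(6) = -5.

-5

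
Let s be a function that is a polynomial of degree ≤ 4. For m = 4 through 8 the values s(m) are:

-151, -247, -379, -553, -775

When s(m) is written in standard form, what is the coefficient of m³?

First differences: -96, -132, -174, -222. Second differences: -36, -42, -48. Third differences: -6, -6.
Level-3 differences are constant, so s has degree 3.
Fitting a degree-3 polynomial gives s(m) = -m³ - 3m² - 8m - 7.
The coefficient of m³ is -1.

-1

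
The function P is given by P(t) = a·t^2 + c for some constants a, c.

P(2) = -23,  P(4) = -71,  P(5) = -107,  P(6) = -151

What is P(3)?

From P(2) = -23 and P(4) = -71: 4a + c = -23 and 16a + c = -71.
Subtracting: 12a = -48, so a = -4; then c = -23 − (-4)·4 = -7.
So P(t) = -4t² − 7, and P(3) = -43.

-43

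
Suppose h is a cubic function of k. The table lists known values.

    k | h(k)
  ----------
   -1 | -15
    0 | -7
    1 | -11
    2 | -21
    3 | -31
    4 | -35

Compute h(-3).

First differences: 8, -4, -10, -10, -4. Second differences: -12, -6, 0, 6. Third differences: 6, 6, 6.
Level-3 differences are constant, so h has degree 3.
Fitting a degree-3 polynomial gives h(k) = k³ - 6k² + k - 7.
Then h(-3) = -91.

-91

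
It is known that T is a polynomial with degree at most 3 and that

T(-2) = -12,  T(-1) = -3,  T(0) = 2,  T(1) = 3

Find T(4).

-18

Write T(x) = ax³ + bx² + cx + d; the 4 given values yield a linear system in the 4 coefficients.
Solving, the leading coefficient vanishes, and T(x) = -2x² + 3x + 2.
Then T(4) = -18.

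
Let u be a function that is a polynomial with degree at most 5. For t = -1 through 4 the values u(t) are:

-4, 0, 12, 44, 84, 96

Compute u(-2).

-36

First differences: 4, 12, 32, 40, 12. Second differences: 8, 20, 8, -28. Third differences: 12, -12, -36. Fourth differences: -24, -24.
Level-4 differences are constant, so u has degree 4.
Fitting a degree-4 polynomial gives u(t) = -t^4 + 4t³ + 5t² + 4t.
Then u(-2) = -36.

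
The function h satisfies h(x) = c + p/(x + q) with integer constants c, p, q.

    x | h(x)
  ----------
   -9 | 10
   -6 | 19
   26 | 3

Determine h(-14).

(h(x) − c)(x + q) = p for each data point; the three points give a linear system in c and q, then p follows.
Solving: c = 4, q = 4, p = -30, so h(x) = 4 − 30/(x + 4).
Then h(-14) = 4 − 30/(-10) = 7.

7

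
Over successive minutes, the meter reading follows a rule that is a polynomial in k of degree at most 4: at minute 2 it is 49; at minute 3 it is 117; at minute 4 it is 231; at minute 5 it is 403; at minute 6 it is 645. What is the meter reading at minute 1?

Write the value at k as f(k).
First differences: 68, 114, 172, 242. Second differences: 46, 58, 70. Third differences: 12, 12.
Level-3 differences are constant, so f has degree 3.
Fitting a degree-3 polynomial gives f(k) = 2k³ + 5k² + 5k + 3.
Then f(1) = 15.

15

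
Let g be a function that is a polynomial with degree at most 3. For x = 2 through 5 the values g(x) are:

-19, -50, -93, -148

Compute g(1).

0

First differences: -31, -43, -55. Second differences: -12, -12.
Level-2 differences are constant, so g has degree 2.
Fitting a degree-2 polynomial gives g(x) = -6x² - x + 7.
Then g(1) = 0.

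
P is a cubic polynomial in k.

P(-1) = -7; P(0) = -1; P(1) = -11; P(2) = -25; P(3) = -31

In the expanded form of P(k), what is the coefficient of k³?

2

Write P(k) = ak³ + bk² + ck + d; the 5 given values yield a linear system in the 4 coefficients.
Solving, P(k) = 2k³ - 8k² - 4k - 1.
The coefficient of k³ is 2.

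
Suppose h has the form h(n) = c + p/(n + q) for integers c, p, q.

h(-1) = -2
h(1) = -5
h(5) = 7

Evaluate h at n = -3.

(h(n) − c)(n + q) = p for each data point; the three points give a linear system in c and q, then p follows.
Solving: c = 1, q = -3, p = 12, so h(n) = 1 + 12/(n − 3).
Then h(-3) = 1 + 12/(-6) = -1.

-1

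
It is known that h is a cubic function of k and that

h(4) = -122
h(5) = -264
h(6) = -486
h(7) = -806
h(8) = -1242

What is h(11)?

-3426

First differences: -142, -222, -320, -436. Second differences: -80, -98, -116. Third differences: -18, -18.
Level-3 differences are constant, so h has degree 3.
Fitting a degree-3 polynomial gives h(k) = -3k³ + 5k² - 4k + 6.
Then h(11) = -3426.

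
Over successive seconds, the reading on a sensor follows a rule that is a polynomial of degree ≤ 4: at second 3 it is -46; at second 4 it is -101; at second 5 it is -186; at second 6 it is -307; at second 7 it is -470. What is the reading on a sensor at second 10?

Write the value at n as f(n).
First differences: -55, -85, -121, -163. Second differences: -30, -36, -42. Third differences: -6, -6.
Level-3 differences are constant, so f has degree 3.
Fitting a degree-3 polynomial gives f(n) = -n³ - 3n² + 3n - 1.
Then f(10) = -1271.

-1271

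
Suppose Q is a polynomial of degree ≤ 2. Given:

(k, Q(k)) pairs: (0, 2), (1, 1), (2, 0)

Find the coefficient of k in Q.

Write Q(k) = ak² + bk + c; the 3 given values yield a linear system in the 3 coefficients.
Solving, the leading coefficient vanishes, and Q(k) = -k + 2.
The coefficient of k is -1.

-1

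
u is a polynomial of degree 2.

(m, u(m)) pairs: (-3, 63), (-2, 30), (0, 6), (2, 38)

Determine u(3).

Write u(m) = am² + bm + c; the 4 given values yield a linear system in the 3 coefficients.
Solving, u(m) = 7m² + 2m + 6.
Then u(3) = 75.

75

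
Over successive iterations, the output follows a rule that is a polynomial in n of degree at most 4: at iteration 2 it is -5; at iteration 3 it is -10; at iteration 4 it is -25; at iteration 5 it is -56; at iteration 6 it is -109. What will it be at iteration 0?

Write the value at n as f(n).
First differences: -5, -15, -31, -53. Second differences: -10, -16, -22. Third differences: -6, -6.
Level-3 differences are constant, so f has degree 3.
Fitting a degree-3 polynomial gives f(n) = -n³ + 4n² - 6n - 1.
Then f(0) = -1.

-1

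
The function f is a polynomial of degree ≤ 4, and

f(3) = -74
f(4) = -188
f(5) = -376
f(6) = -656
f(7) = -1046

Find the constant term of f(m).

4

First differences: -114, -188, -280, -390. Second differences: -74, -92, -110. Third differences: -18, -18.
Level-3 differences are constant, so f has degree 3.
Fitting a degree-3 polynomial gives f(m) = -3m³ - m² + 4m + 4.
The constant term is f(0) = 4.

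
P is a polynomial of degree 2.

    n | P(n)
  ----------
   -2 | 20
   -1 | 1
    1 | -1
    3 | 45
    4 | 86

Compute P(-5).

Write P(n) = an² + bn + c; the 5 given values yield a linear system in the 3 coefficients.
Solving, P(n) = 6n² - n - 6.
Then P(-5) = 149.

149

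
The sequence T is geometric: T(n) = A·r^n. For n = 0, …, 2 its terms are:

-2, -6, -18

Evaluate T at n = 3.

-54

Consecutive ratio: -6/(-2) = 3, and -18/(-6) = 3, so r = 3.
Then A·3^0 = -2 gives A = -2, and T(n) = -2·3^n.
T(3) = -2·3^3 = -54.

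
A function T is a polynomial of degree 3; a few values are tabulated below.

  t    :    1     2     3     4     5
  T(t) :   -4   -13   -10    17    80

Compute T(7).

First differences: -9, 3, 27, 63. Second differences: 12, 24, 36. Third differences: 12, 12.
Level-3 differences are constant, so T has degree 3.
Fitting a degree-3 polynomial gives T(t) = 2t³ - 6t² - 5t + 5.
Then T(7) = 362.

362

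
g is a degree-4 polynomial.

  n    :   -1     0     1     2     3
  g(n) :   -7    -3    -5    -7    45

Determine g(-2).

25

Write g(n) = an^4 + bn³ + cn² + dn + e; the 5 given values yield a linear system in the 5 coefficients.
Solving, g(n) = 2n^4 - 3n³ - 5n² + 4n - 3.
Then g(-2) = 25.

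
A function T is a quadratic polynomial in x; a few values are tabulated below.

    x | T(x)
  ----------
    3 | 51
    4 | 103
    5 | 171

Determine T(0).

Write T(x) = ax² + bx + c; the 3 given values yield a linear system in the 3 coefficients.
Solving, T(x) = 8x² - 4x - 9.
Then T(0) = -9.

-9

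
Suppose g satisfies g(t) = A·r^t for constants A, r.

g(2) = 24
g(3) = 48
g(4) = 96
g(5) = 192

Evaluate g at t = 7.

Consecutive ratio: 48/24 = 2, and 96/48 = 2, so r = 2.
Then A·2^2 = 24 gives A = 6, and g(t) = 6·2^t.
g(7) = 6·2^7 = 768.

768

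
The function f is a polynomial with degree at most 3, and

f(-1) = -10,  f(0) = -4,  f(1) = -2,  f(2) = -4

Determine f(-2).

First differences: 6, 2, -2. Second differences: -4, -4.
Level-2 differences are constant, so f has degree 2.
Fitting a degree-2 polynomial gives f(t) = -2t² + 4t - 4.
Then f(-2) = -20.

-20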